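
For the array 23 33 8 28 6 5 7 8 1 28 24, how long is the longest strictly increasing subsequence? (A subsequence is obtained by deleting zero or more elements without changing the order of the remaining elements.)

4

Let dp[i] be the longest increasing subsequence ending at position i. Then dp = [1, 2, 1, 2, 1, 1, 2, 3, 1, 4, 4].
The maximum is 4; one witness is 6, 7, 8, 28 at positions 5,7,8,10.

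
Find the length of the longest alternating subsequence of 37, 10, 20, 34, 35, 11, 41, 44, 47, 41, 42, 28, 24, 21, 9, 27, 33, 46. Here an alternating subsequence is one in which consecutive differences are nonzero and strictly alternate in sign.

9

A longest alternating subsequence is 37, 10, 20, 11, 44, 41, 42, 24, 27 (positions 1,2,3,6,8,10,11,13,16); its 8 consecutive differences strictly alternate in sign, and length 9 is optimal.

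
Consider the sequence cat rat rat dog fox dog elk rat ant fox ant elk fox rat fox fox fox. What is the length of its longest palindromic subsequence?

Using dp[i][j] = 2 + dp[i+1][j−1] if the ends match, else max(dp[i+1][j], dp[i][j−1]):
dp[1][17] = 9. A witness is rat fox elk ant fox ant elk fox rat at positions 3,5,7,9,10,11,12,13,14.

9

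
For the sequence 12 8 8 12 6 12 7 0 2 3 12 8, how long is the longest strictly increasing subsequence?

One longest increasing subsequence is 0, 2, 3, 12 (positions 8,9,10,11), of length 4; no longer one exists.

4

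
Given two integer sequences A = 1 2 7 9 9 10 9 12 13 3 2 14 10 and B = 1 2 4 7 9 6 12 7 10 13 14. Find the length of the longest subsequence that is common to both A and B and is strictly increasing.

7

For each value that appears in both, track the longest common increasing run ending there.
The best achievable length is 7; one witness is 1, 2, 7, 9, 12, 13, 14 (A-positions 1,2,3,4,8,9,12, B-positions 1,2,4,5,7,10,11).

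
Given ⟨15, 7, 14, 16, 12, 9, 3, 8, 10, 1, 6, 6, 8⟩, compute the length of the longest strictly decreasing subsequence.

Let dp[i] be the longest decreasing subsequence ending at position i. Then dp = [1, 2, 2, 1, 3, 4, 5, 5, 4, 6, 6, 6, 5].
The maximum is 6; one witness is 15, 14, 12, 9, 3, 1 at positions 1,3,5,6,7,10.

6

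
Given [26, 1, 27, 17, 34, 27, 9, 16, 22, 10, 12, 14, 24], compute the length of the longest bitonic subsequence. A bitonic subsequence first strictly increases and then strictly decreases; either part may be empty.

One longest bitonic subsequence is 26, 27, 34, 27, 22, 14 (positions 1,3,5,6,9,12): it rises to 34 then falls. Length 6 is optimal.

6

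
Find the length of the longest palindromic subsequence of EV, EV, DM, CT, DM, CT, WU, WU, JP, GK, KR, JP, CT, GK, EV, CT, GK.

7

One longest palindromic subsequence is CT CT JP KR JP CT CT (positions 4,6,9,11,12,13,16); it reads the same forward and backward, and the interval DP gives dp[1][17] = 7.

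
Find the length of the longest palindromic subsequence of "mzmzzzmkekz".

7

One longest palindromic subsequence is zmzzzmz (positions 2,3,4,5,6,7,11); it reads the same forward and backward, and the interval DP gives dp[1][11] = 7.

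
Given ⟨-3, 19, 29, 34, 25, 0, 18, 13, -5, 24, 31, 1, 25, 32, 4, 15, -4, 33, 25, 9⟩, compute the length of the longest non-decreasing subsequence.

7

One longest non-decreasing subsequence is -3, 0, 18, 24, 31, 32, 33 (positions 1,6,7,10,11,14,18), of length 7; no longer one exists.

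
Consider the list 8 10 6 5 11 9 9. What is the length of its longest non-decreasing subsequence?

3

Scanning left to right, the best length ending at each element is: 8→1, 10→2, 6→1, 5→1, 11→3, 9→2, 9→3.
So the longest non-decreasing subsequence has length 3, e.g. 8, 10, 11.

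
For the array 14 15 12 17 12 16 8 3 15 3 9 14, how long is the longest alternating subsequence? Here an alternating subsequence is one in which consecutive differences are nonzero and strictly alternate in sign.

10

A longest alternating subsequence is 14, 15, 12, 17, 12, 16, 8, 15, 3, 9 (positions 1,2,3,4,5,6,7,9,10,11); its 9 consecutive differences strictly alternate in sign, and length 10 is optimal.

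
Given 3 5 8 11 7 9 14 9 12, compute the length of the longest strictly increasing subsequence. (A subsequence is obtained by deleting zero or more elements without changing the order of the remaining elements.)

Let dp[i] be the longest increasing subsequence ending at position i. Then dp = [1, 2, 3, 4, 3, 4, 5, 4, 5].
The maximum is 5; one witness is 3, 5, 8, 11, 14 at positions 1,2,3,4,7.

5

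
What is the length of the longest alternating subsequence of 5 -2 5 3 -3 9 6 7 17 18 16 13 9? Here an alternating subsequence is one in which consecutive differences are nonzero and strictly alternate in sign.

Track the best alternating length ending on an up-step vs a down-step at each position: up/down = 1/1, 1/2, 3/1, 3/4, 1/4, 5/1, 5/6, 7/6, 7/1, 7/1, 7/8, 7/8, 7/8.
The maximum over both is 8; one such subsequence is 5, -2, 5, 3, 9, 6, 17, 16.

8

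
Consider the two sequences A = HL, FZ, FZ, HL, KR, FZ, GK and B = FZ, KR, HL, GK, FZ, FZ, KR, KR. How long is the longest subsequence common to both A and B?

A longest common subsequence is HL, FZ, FZ, KR (length 4); the LCS DP confirms no longer common subsequence exists.

4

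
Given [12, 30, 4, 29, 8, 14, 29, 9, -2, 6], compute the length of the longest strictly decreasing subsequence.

5

One longest decreasing subsequence is 30, 29, 14, 9, -2 (positions 2,4,6,8,9), of length 5; no longer one exists.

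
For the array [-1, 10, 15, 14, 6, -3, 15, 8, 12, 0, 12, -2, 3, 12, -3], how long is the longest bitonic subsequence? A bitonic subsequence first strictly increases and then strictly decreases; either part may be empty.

Let inc[i] be the LIS ending at i and dec[i] the longest strictly decreasing subsequence starting at i. inc = [1, 2, 3, 3, 2, 1, 4, 3, 4, 2, 4, 2, 3, 4, 1], dec = [3, 5, 6, 5, 4, 1, 5, 4, 4, 3, 3, 2, 2, 2, 1].
max_i inc[i]+dec[i]−1 = 8, with one witness -1, 10, 15, 14, 12, 0, -2, -3.

8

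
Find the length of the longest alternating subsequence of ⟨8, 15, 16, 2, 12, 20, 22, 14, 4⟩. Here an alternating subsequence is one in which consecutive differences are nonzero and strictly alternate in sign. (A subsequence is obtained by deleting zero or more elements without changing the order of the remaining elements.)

5

A longest alternating subsequence is 8, 15, 2, 20, 14 (positions 1,2,4,6,8); its 4 consecutive differences strictly alternate in sign, and length 5 is optimal.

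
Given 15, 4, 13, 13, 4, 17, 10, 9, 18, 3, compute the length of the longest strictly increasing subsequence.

4

Let dp[i] be the longest increasing subsequence ending at position i. Then dp = [1, 1, 2, 2, 1, 3, 2, 2, 4, 1].
The maximum is 4; one witness is 4, 13, 17, 18 at positions 2,3,6,9.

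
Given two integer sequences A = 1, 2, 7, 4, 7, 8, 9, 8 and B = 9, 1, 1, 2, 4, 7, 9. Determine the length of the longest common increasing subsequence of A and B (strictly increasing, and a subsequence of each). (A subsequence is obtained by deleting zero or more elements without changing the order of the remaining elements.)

For each value that appears in both, track the longest common increasing run ending there.
The best achievable length is 5; one witness is 1, 2, 4, 7, 9 (A-positions 1,2,4,5,7, B-positions 2,4,5,6,7).

5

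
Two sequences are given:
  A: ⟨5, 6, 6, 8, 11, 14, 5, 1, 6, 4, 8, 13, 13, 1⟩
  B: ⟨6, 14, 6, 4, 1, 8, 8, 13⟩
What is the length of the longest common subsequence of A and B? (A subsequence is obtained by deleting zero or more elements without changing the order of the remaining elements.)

Backtracking the LCS table gives one alignment: 6 (A3,B1) → 14 (A6,B2) → 6 (A9,B3) → 4 (A10,B4) → 8 (A11,B7) → 13 (A13,B8).
So the longest common subsequence has length 6.

6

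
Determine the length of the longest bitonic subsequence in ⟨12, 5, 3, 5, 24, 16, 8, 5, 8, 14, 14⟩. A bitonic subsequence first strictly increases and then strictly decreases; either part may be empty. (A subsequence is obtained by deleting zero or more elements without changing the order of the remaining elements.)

One longest bitonic subsequence is 3, 5, 24, 16, 8, 5 (positions 3,4,5,6,7,8): it rises to 24 then falls. Length 6 is optimal.

6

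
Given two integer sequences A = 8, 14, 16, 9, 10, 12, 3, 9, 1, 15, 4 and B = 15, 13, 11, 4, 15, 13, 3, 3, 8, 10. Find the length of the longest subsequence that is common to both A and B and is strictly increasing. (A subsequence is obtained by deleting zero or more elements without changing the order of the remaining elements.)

2

A longest common strictly increasing subsequence is 8, 10 (length 2); it appears in order in both A and B, and no longer such subsequence exists.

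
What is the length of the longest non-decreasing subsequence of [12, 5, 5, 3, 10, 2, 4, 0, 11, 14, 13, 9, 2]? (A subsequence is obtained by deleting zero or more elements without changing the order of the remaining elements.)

Let dp[i] be the longest non-decreasing subsequence ending at position i. Then dp = [1, 1, 2, 1, 3, 1, 2, 1, 4, 5, 5, 3, 2].
The maximum is 5; one witness is 5, 5, 10, 11, 14 at positions 2,3,5,9,10.

5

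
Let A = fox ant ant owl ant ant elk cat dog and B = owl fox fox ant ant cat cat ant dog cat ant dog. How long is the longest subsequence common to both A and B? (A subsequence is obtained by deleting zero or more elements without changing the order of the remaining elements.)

A longest common subsequence is fox, ant, ant, ant, ant, dog (length 6); the LCS DP confirms no longer common subsequence exists.

6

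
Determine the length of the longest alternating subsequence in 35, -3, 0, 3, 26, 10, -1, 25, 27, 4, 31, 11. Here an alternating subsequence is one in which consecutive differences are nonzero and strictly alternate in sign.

A longest alternating subsequence is 35, -3, 26, 10, 25, 4, 31, 11 (positions 1,2,5,6,8,10,11,12); its 7 consecutive differences strictly alternate in sign, and length 8 is optimal.

8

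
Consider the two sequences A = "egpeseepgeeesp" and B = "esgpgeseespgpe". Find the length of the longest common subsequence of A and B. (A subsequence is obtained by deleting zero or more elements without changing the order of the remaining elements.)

A longest common subsequence is egpeseepge (length 10); the LCS DP confirms no longer common subsequence exists.

10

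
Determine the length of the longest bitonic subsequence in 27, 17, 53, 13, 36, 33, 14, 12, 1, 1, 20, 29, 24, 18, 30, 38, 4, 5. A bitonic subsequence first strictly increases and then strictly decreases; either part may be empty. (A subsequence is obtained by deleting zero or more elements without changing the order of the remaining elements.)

Let inc[i] be the LIS ending at i and dec[i] the longest strictly decreasing subsequence starting at i. inc = [1, 1, 2, 1, 2, 2, 2, 1, 1, 1, 3, 4, 4, 3, 5, 6, 2, 3], dec = [5, 4, 7, 3, 6, 5, 3, 2, 1, 1, 3, 4, 3, 2, 2, 2, 1, 1].
max_i inc[i]+dec[i]−1 = 8, with one witness 27, 53, 36, 33, 29, 24, 18, 5.

8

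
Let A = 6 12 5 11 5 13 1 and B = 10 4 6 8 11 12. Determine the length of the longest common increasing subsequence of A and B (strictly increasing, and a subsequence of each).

2

For each value that appears in both, track the longest common increasing run ending there.
The best achievable length is 2; one witness is 6, 11 (A-positions 1,4, B-positions 3,5).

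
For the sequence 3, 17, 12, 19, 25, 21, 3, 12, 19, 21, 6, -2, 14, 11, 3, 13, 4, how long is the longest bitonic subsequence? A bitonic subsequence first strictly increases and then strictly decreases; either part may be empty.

9

Let inc[i] be the LIS ending at i and dec[i] the longest strictly decreasing subsequence starting at i. inc = [1, 2, 2, 3, 4, 4, 1, 2, 3, 4, 2, 1, 3, 3, 2, 4, 3], dec = [2, 4, 3, 4, 6, 5, 2, 3, 4, 4, 2, 1, 3, 2, 1, 2, 1].
max_i inc[i]+dec[i]−1 = 9, with one witness 3, 17, 19, 25, 21, 19, 14, 13, 4.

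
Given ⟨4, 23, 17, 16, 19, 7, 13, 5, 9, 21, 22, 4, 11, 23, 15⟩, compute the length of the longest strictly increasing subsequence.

6

One longest increasing subsequence is 4, 17, 19, 21, 22, 23 (positions 1,3,5,10,11,14), of length 6; no longer one exists.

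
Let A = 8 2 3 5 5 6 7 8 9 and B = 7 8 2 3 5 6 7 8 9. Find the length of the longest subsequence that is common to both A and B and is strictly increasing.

7

A longest common strictly increasing subsequence is 2, 3, 5, 6, 7, 8, 9 (length 7); it appears in order in both A and B, and no longer such subsequence exists.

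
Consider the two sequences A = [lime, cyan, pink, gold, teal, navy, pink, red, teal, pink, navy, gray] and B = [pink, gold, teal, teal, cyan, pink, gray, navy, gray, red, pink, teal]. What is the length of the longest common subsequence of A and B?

7

A longest common subsequence is pink, gold, teal, teal, pink, navy, gray (length 7); the LCS DP confirms no longer common subsequence exists.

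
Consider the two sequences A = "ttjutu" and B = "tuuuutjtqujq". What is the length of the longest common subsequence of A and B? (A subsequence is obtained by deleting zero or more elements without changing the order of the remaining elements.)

Backtracking the LCS table gives one alignment: t (A1,B1) → t (A2,B6) → j (A3,B7) → t (A5,B8) → u (A6,B10).
So the longest common subsequence has length 5.

5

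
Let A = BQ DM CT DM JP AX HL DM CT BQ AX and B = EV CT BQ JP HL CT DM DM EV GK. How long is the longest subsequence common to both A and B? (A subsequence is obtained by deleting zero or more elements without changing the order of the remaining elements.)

4

Backtracking the LCS table gives one alignment: BQ (A1,B3) → CT (A3,B6) → DM (A4,B7) → DM (A8,B8).
So the longest common subsequence has length 4.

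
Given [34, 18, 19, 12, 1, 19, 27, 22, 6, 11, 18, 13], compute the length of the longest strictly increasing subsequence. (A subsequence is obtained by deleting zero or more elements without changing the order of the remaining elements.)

Let dp[i] be the longest increasing subsequence ending at position i. Then dp = [1, 1, 2, 1, 1, 2, 3, 3, 2, 3, 4, 4].
The maximum is 4; one witness is 1, 6, 11, 18 at positions 5,9,10,11.

4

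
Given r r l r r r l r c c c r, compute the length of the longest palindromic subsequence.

9

Using dp[i][j] = 2 + dp[i+1][j−1] if the ends match, else max(dp[i+1][j], dp[i][j−1]):
dp[1][12] = 9. A witness is rrlrrrlrr at positions 1,2,3,4,5,6,7,8,12.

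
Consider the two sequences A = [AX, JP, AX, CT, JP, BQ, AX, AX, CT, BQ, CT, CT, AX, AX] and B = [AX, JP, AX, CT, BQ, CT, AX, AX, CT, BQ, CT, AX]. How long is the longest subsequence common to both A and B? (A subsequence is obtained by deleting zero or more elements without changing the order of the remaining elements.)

11

Backtracking the LCS table gives one alignment: AX (A1,B1) → JP (A2,B2) → AX (A3,B3) → CT (A4,B4) → BQ (A6,B5) → AX (A7,B7) → AX (A8,B8) → CT (A9,B9) → BQ (A10,B10) → CT (A12,B11) → AX (A14,B12).
So the longest common subsequence has length 11.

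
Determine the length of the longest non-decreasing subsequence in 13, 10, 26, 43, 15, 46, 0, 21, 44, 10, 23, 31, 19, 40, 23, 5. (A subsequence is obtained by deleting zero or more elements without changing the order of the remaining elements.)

Let dp[i] be the longest non-decreasing subsequence ending at position i. Then dp = [1, 1, 2, 3, 2, 4, 1, 3, 4, 2, 4, 5, 3, 6, 5, 2].
The maximum is 6; one witness is 13, 15, 21, 23, 31, 40 at positions 1,5,8,11,12,14.

6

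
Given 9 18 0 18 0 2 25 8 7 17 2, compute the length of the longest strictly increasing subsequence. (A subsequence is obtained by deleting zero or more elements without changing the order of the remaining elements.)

4

Let dp[i] be the longest increasing subsequence ending at position i. Then dp = [1, 2, 1, 2, 1, 2, 3, 3, 3, 4, 2].
The maximum is 4; one witness is 0, 2, 8, 17 at positions 3,6,8,10.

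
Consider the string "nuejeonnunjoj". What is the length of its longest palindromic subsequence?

7

One longest palindromic subsequence is jonunoj (positions 4,6,8,9,10,12,13); it reads the same forward and backward, and the interval DP gives dp[1][13] = 7.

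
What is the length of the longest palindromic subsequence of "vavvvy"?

One longest palindromic subsequence is vvvv (positions 1,3,4,5); it reads the same forward and backward, and the interval DP gives dp[1][6] = 4.

4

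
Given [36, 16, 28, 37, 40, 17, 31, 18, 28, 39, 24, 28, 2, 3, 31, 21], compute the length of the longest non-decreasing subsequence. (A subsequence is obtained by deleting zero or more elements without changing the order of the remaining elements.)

6

Let dp[i] be the longest non-decreasing subsequence ending at position i. Then dp = [1, 1, 2, 3, 4, 2, 3, 3, 4, 5, 4, 5, 1, 2, 6, 4].
The maximum is 6; one witness is 16, 17, 18, 28, 28, 31 at positions 2,6,8,9,12,15.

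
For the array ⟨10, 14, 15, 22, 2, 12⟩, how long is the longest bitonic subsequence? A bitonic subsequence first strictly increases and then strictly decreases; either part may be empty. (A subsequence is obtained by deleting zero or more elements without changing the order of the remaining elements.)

5

One longest bitonic subsequence is 10, 14, 15, 22, 12 (positions 1,2,3,4,6): it rises to 22 then falls. Length 5 is optimal.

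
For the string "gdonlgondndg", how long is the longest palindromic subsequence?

One longest palindromic subsequence is gdndndg (positions 1,2,4,9,10,11,12); it reads the same forward and backward, and the interval DP gives dp[1][12] = 7.

7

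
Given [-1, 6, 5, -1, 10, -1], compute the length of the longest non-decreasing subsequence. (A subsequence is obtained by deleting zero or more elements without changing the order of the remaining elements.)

Let dp[i] be the longest non-decreasing subsequence ending at position i. Then dp = [1, 2, 2, 2, 3, 3].
The maximum is 3; one witness is -1, 6, 10 at positions 1,2,5.

3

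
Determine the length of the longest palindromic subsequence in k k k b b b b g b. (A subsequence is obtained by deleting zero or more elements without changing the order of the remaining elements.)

5

One longest palindromic subsequence is bbbbb (positions 4,5,6,7,9); it reads the same forward and backward, and the interval DP gives dp[1][9] = 5.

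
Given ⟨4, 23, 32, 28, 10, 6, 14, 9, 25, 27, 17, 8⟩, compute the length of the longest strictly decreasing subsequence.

5

One longest decreasing subsequence is 32, 28, 10, 9, 8 (positions 3,4,5,8,12), of length 5; no longer one exists.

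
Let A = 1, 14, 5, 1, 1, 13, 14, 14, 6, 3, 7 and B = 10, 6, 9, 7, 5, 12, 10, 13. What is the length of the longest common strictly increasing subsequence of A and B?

A longest common strictly increasing subsequence is 6, 7 (length 2); it appears in order in both A and B, and no longer such subsequence exists.

2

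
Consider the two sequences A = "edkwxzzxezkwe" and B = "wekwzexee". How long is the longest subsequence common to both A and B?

7

Backtracking the LCS table gives one alignment: e (A1,B2) → k (A3,B3) → w (A4,B4) → z (A6,B5) → x (A8,B7) → e (A9,B8) → e (A13,B9).
So the longest common subsequence has length 7.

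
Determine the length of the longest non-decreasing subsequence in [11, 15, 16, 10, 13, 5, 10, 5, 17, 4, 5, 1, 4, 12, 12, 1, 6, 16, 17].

7

One longest non-decreasing subsequence is 5, 5, 5, 12, 12, 16, 17 (positions 6,8,11,14,15,18,19), of length 7; no longer one exists.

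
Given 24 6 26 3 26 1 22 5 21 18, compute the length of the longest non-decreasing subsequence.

One longest non-decreasing subsequence is 24, 26, 26 (positions 1,3,5), of length 3; no longer one exists.

3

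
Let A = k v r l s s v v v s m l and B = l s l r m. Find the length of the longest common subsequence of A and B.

Backtracking the LCS table gives one alignment: l (A4,B1) → s (A5,B2) → m (A11,B5).
So the longest common subsequence has length 3.

3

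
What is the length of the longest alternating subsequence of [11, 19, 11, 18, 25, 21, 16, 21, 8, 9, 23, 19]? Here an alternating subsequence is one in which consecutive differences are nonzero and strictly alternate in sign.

Track the best alternating length ending on an up-step vs a down-step at each position: up/down = 1/1, 2/1, 1/3, 4/3, 4/1, 4/5, 4/5, 6/5, 1/7, 8/7, 8/5, 8/9.
The maximum over both is 9; one such subsequence is 11, 19, 11, 18, 16, 21, 8, 23, 19.

9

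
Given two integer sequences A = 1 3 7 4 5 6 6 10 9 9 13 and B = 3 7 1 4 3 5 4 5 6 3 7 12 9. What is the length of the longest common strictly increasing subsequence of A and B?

6

For each value that appears in both, track the longest common increasing run ending there.
The best achievable length is 6; one witness is 1, 3, 4, 5, 6, 9 (A-positions 1,2,4,5,6,9, B-positions 3,5,7,8,9,13).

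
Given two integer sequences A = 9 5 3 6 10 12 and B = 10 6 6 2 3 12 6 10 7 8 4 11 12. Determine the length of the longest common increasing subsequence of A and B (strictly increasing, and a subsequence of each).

4

For each value that appears in both, track the longest common increasing run ending there.
The best achievable length is 4; one witness is 3, 6, 10, 12 (A-positions 3,4,5,6, B-positions 5,7,8,13).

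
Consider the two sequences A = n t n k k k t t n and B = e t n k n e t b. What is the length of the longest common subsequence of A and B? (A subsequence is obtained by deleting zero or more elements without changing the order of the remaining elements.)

4

Backtracking the LCS table gives one alignment: t (A2,B2) → n (A3,B3) → k (A4,B4) → t (A7,B7).
So the longest common subsequence has length 4.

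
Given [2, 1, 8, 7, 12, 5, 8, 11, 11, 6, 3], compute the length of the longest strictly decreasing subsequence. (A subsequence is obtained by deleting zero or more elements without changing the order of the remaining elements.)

Let dp[i] be the longest decreasing subsequence ending at position i. Then dp = [1, 2, 1, 2, 1, 3, 2, 2, 2, 3, 4].
The maximum is 4; one witness is 8, 7, 5, 3 at positions 3,4,6,11.

4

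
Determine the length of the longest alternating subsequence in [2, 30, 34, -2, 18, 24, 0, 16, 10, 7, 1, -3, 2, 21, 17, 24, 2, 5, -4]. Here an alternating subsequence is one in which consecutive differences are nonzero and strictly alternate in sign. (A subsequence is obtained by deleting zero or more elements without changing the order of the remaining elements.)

13

A longest alternating subsequence is 2, 30, -2, 18, 0, 16, 10, 21, 17, 24, 2, 5, -4 (positions 1,2,4,5,7,8,9,14,15,16,17,18,19); its 12 consecutive differences strictly alternate in sign, and length 13 is optimal.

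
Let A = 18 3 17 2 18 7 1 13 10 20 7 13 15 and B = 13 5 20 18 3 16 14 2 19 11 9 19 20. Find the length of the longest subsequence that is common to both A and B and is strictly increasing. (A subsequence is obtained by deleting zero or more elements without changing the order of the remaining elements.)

2

A longest common strictly increasing subsequence is 13, 20 (length 2); it appears in order in both A and B, and no longer such subsequence exists.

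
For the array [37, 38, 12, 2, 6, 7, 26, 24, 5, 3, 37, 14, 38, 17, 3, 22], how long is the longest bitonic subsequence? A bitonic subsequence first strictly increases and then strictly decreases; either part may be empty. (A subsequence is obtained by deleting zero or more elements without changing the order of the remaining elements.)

One longest bitonic subsequence is 2, 6, 7, 26, 37, 38, 17, 3 (positions 4,5,6,7,11,13,14,15): it rises to 38 then falls. Length 8 is optimal.

8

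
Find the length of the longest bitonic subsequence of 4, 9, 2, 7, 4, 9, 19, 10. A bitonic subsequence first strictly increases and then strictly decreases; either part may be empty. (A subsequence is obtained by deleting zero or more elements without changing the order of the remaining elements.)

One longest bitonic subsequence is 4, 7, 9, 19, 10 (positions 1,4,6,7,8): it rises to 19 then falls. Length 5 is optimal.

5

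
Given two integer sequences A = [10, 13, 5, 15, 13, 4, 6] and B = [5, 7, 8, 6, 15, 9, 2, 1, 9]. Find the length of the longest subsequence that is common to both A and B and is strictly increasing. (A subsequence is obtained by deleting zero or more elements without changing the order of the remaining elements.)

A longest common strictly increasing subsequence is 5, 6 (length 2); it appears in order in both A and B, and no longer such subsequence exists.

2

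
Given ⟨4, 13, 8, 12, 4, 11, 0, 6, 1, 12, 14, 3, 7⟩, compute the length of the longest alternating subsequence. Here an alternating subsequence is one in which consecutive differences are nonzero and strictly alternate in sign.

12

A longest alternating subsequence is 4, 13, 8, 12, 4, 11, 0, 6, 1, 12, 3, 7 (positions 1,2,3,4,5,6,7,8,9,10,12,13); its 11 consecutive differences strictly alternate in sign, and length 12 is optimal.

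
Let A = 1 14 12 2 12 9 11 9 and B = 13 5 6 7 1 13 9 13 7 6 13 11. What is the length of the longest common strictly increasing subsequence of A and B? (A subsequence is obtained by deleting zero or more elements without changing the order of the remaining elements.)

For each value that appears in both, track the longest common increasing run ending there.
The best achievable length is 3; one witness is 1, 9, 11 (A-positions 1,6,7, B-positions 5,7,12).

3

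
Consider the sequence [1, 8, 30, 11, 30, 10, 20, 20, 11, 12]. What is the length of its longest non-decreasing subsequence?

Let dp[i] be the longest non-decreasing subsequence ending at position i. Then dp = [1, 2, 3, 3, 4, 3, 4, 5, 4, 5].
The maximum is 5; one witness is 1, 8, 11, 20, 20 at positions 1,2,4,7,8.

5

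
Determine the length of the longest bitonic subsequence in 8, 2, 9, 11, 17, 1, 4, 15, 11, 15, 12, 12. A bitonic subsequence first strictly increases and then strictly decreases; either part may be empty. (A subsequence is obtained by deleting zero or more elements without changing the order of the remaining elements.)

One longest bitonic subsequence is 8, 9, 11, 17, 15, 12 (positions 1,3,4,5,10,12): it rises to 17 then falls. Length 6 is optimal.

6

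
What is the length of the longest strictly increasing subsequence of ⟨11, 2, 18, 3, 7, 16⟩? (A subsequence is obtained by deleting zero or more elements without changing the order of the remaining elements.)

Scanning left to right, the best length ending at each element is: 11→1, 2→1, 18→2, 3→2, 7→3, 16→4.
So the longest increasing subsequence has length 4, e.g. 2, 3, 7, 16.

4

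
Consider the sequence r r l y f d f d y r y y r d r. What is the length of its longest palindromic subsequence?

9

Using dp[i][j] = 2 + dp[i+1][j−1] if the ends match, else max(dp[i+1][j], dp[i][j−1]):
dp[1][15] = 9. A witness is rryyryyrr at positions 1,2,4,9,10,11,12,13,15.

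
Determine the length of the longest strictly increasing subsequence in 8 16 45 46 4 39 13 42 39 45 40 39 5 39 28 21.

5

Scanning left to right, the best length ending at each element is: 8→1, 16→2, 45→3, 46→4, 4→1, 39→3, 13→2, 42→4, 39→3, 45→5, 40→4, 39→3, 5→2, 39→3, 28→3, 21→3.
So the longest increasing subsequence has length 5, e.g. 8, 16, 39, 42, 45.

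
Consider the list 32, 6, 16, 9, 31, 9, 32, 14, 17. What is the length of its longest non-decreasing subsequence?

5

One longest non-decreasing subsequence is 6, 9, 9, 14, 17 (positions 2,4,6,8,9), of length 5; no longer one exists.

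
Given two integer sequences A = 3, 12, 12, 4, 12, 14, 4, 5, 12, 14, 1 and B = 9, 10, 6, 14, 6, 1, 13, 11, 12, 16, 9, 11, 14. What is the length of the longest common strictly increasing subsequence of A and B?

For each value that appears in both, track the longest common increasing run ending there.
The best achievable length is 2; one witness is 12, 14 (A-positions 2,6, B-positions 9,13).

2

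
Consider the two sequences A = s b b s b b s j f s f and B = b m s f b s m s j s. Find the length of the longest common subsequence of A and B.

A longest common subsequence is sbssjs (length 6); the LCS DP confirms no longer common subsequence exists.

6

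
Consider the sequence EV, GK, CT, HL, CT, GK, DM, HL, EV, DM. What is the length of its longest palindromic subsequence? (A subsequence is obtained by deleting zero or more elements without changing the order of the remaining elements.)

7

One longest palindromic subsequence is EV GK CT HL CT GK EV (positions 1,2,3,4,5,6,9); it reads the same forward and backward, and the interval DP gives dp[1][10] = 7.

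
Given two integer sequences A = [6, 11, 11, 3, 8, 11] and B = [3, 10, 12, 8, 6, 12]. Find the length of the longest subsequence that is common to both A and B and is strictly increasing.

2

For each value that appears in both, track the longest common increasing run ending there.
The best achievable length is 2; one witness is 3, 8 (A-positions 4,5, B-positions 1,4).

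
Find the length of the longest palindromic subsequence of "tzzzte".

Using dp[i][j] = 2 + dp[i+1][j−1] if the ends match, else max(dp[i+1][j], dp[i][j−1]):
dp[1][6] = 5. A witness is tzzzt at positions 1,2,3,4,5.

5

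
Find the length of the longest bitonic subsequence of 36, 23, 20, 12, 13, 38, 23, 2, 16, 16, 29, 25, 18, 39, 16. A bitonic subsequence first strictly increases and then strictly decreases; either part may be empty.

Let inc[i] be the LIS ending at i and dec[i] the longest strictly decreasing subsequence starting at i. inc = [1, 1, 1, 1, 2, 3, 3, 1, 3, 3, 4, 4, 4, 5, 3], dec = [5, 4, 3, 2, 2, 5, 3, 1, 1, 1, 4, 3, 2, 2, 1].
max_i inc[i]+dec[i]−1 = 7, with one witness 12, 13, 38, 29, 25, 18, 16.

7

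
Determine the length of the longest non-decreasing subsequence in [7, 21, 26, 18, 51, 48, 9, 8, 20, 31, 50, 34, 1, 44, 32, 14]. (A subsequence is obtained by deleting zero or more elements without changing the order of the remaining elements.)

One longest non-decreasing subsequence is 7, 21, 26, 31, 34, 44 (positions 1,2,3,10,12,14), of length 6; no longer one exists.

6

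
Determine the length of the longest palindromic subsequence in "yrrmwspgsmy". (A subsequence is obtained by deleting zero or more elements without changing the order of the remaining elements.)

One longest palindromic subsequence is ymsgsmy (positions 1,4,6,8,9,10,11); it reads the same forward and backward, and the interval DP gives dp[1][11] = 7.

7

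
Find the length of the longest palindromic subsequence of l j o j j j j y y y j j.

7

One longest palindromic subsequence is jjyyyjj (positions 2,4,8,9,10,11,12); it reads the same forward and backward, and the interval DP gives dp[1][12] = 7.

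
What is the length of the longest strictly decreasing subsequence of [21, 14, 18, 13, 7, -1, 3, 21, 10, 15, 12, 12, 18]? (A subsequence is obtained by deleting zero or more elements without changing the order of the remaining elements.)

Scanning left to right, the best length ending at each element is: 21→1, 14→2, 18→2, 13→3, 7→4, -1→5, 3→5, 21→1, 10→4, 15→3, 12→4, 12→4, 18→2.
So the longest decreasing subsequence has length 5, e.g. 21, 14, 13, 7, -1.

5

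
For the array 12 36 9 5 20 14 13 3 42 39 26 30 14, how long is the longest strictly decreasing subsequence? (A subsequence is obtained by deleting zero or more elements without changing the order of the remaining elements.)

5

Scanning left to right, the best length ending at each element is: 12→1, 36→1, 9→2, 5→3, 20→2, 14→3, 13→4, 3→5, 42→1, 39→2, 26→3, 30→3, 14→4.
So the longest decreasing subsequence has length 5, e.g. 36, 20, 14, 13, 3.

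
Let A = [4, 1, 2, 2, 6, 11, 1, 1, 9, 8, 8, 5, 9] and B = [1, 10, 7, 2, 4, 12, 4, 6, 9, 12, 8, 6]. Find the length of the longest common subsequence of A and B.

Backtracking the LCS table gives one alignment: 1 (A2,B1) → 2 (A3,B4) → 6 (A5,B8) → 9 (A9,B9) → 8 (A10,B11).
So the longest common subsequence has length 5.

5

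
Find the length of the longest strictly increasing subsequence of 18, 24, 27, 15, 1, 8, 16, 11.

3

One longest increasing subsequence is 18, 24, 27 (positions 1,2,3), of length 3; no longer one exists.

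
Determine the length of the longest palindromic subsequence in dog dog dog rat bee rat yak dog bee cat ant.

5

One longest palindromic subsequence is dog rat bee rat dog (positions 3,4,5,6,8); it reads the same forward and backward, and the interval DP gives dp[1][11] = 5.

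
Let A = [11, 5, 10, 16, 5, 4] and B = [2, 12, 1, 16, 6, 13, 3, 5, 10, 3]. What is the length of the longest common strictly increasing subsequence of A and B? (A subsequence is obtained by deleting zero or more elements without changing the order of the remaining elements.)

2

A longest common strictly increasing subsequence is 5, 10 (length 2); it appears in order in both A and B, and no longer such subsequence exists.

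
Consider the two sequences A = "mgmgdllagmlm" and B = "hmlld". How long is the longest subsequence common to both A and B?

A longest common subsequence is mll (length 3); the LCS DP confirms no longer common subsequence exists.

3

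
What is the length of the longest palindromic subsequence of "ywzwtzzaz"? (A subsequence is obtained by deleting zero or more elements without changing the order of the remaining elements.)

Using dp[i][j] = 2 + dp[i+1][j−1] if the ends match, else max(dp[i+1][j], dp[i][j−1]):
dp[1][9] = 4. A witness is zzzz at positions 3,6,7,9.

4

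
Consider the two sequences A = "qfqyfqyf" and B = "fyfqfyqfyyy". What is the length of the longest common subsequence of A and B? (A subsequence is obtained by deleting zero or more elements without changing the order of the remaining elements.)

6

A longest common subsequence is fyfqyf (length 6); the LCS DP confirms no longer common subsequence exists.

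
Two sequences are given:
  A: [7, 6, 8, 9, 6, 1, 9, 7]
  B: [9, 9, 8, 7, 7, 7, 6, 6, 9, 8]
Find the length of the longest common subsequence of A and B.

Backtracking the LCS table gives one alignment: 7 (A1,B6) → 6 (A2,B7) → 6 (A5,B8) → 9 (A7,B9).
So the longest common subsequence has length 4.

4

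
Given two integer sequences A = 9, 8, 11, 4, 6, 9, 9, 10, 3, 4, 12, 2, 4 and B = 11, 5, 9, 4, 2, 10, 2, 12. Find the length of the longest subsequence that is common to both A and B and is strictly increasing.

3

A longest common strictly increasing subsequence is 9, 10, 12 (length 3); it appears in order in both A and B, and no longer such subsequence exists.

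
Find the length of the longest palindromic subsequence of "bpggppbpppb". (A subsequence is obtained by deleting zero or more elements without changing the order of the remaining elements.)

9

Using dp[i][j] = 2 + dp[i+1][j−1] if the ends match, else max(dp[i+1][j], dp[i][j−1]):
dp[1][11] = 9. A witness is bpppbpppb at positions 1,2,5,6,7,8,9,10,11.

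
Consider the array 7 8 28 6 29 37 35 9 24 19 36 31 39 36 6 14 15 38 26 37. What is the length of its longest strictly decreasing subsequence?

5

Scanning left to right, the best length ending at each element is: 7→1, 8→1, 28→1, 6→2, 29→1, 37→1, 35→2, 9→3, 24→3, 19→4, 36→2, 31→3, 39→1, 36→2, 6→5, 14→5, 15→5, 38→2, 26→4, 37→3.
So the longest decreasing subsequence has length 5, e.g. 37, 35, 24, 19, 6.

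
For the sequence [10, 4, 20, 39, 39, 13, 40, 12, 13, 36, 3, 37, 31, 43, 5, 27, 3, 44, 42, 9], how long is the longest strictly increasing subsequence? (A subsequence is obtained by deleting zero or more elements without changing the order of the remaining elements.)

7

One longest increasing subsequence is 10, 12, 13, 36, 37, 43, 44 (positions 1,8,9,10,12,14,18), of length 7; no longer one exists.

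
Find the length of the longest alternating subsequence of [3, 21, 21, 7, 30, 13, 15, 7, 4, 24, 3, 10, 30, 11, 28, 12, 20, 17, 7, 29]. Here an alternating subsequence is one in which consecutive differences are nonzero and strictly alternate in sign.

Track the best alternating length ending on an up-step vs a down-step at each position: up/down = 1/1, 2/1, 2/1, 2/3, 4/1, 4/5, 6/5, 2/7, 2/7, 8/5, 1/9, 10/9, 10/1, 10/11, 12/11, 12/13, 14/13, 14/15, 10/15, 16/11.
The maximum over both is 16; one such subsequence is 3, 21, 7, 30, 13, 15, 7, 24, 3, 30, 11, 28, 12, 20, 17, 29.

16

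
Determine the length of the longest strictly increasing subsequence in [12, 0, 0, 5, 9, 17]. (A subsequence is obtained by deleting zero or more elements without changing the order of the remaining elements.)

4

Scanning left to right, the best length ending at each element is: 12→1, 0→1, 0→1, 5→2, 9→3, 17→4.
So the longest increasing subsequence has length 4, e.g. 0, 5, 9, 17.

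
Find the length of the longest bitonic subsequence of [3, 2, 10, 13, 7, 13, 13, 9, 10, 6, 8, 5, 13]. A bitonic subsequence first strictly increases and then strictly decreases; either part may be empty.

One longest bitonic subsequence is 3, 10, 13, 10, 8, 5 (positions 1,3,4,9,11,12): it rises to 13 then falls. Length 6 is optimal.

6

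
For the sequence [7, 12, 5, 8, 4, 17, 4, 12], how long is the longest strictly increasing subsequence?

Let dp[i] be the longest increasing subsequence ending at position i. Then dp = [1, 2, 1, 2, 1, 3, 1, 3].
The maximum is 3; one witness is 7, 12, 17 at positions 1,2,6.

3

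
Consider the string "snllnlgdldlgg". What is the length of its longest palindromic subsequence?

One longest palindromic subsequence is gldlg (positions 7,9,10,11,13); it reads the same forward and backward, and the interval DP gives dp[1][13] = 5.

5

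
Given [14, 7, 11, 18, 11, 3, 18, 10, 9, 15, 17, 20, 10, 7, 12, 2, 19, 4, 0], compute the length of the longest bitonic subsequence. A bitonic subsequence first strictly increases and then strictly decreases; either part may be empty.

9

One longest bitonic subsequence is 7, 11, 18, 11, 10, 9, 7, 4, 0 (positions 2,3,4,5,8,9,14,18,19): it rises to 18 then falls. Length 9 is optimal.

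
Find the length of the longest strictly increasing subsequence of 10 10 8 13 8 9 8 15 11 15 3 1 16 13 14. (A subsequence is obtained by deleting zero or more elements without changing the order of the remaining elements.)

Let dp[i] be the longest increasing subsequence ending at position i. Then dp = [1, 1, 1, 2, 1, 2, 1, 3, 3, 4, 1, 1, 5, 4, 5].
The maximum is 5; one witness is 8, 9, 11, 15, 16 at positions 3,6,9,10,13.

5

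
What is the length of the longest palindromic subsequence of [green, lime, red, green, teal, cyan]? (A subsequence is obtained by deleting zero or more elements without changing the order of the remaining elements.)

One longest palindromic subsequence is green red green (positions 1,3,4); it reads the same forward and backward, and the interval DP gives dp[1][6] = 3.

3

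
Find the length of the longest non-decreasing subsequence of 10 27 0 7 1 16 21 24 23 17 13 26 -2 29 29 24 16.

One longest non-decreasing subsequence is 0, 7, 16, 21, 24, 26, 29, 29 (positions 3,4,6,7,8,12,14,15), of length 8; no longer one exists.

8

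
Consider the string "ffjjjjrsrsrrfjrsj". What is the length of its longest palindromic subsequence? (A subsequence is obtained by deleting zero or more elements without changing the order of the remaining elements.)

One longest palindromic subsequence is jjrrsrrjj (positions 3,6,7,9,10,11,12,14,17); it reads the same forward and backward, and the interval DP gives dp[1][17] = 9.

9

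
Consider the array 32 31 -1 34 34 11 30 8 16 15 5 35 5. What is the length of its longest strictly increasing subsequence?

Let dp[i] be the longest increasing subsequence ending at position i. Then dp = [1, 1, 1, 2, 2, 2, 3, 2, 3, 3, 2, 4, 2].
The maximum is 4; one witness is -1, 11, 30, 35 at positions 3,6,7,12.

4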